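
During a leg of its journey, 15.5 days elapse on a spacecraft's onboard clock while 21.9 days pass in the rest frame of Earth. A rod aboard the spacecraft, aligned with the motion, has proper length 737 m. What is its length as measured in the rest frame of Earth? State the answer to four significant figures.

γ = Δt/Δτ = 21.9/15.5 = 1.4129.
The rod contracts by the same γ: 737 m / 1.4129 = 521.6 m.

521.6 m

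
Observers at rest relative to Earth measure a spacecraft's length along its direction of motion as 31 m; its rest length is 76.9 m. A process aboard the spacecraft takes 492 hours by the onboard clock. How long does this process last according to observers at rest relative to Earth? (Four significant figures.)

Length contraction gives γ = L₀/L = 76.9/31 = 2.48065.
Δt = γΔτ = 2.48065 × 492 = 1220 hours.

1220 hours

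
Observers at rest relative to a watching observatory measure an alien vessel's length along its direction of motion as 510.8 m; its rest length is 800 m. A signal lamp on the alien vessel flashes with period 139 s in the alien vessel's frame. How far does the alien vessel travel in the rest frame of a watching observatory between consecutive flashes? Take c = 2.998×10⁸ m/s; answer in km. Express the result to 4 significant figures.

γ = L₀/L = 800/510.8 = 1.56617.
β = √(1 − 1/γ²) = 0.76962. Lab-frame period = γτ = 1.56617×139 s = 217.7 s. Distance = βc × γτ = 0.76962 × 2.998×10⁸ m/s × 217.7 s = 5.0230×10^10 m = 5.023×10^7 km.

5.023×10^7 km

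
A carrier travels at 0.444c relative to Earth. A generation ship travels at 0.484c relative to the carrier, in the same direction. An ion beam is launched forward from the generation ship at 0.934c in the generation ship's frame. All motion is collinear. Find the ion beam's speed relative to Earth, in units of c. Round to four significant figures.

Apply u = (u'+v)/(1+u'v) twice. Ion beam in the carrier frame: (0.934+0.484)/(1+0.934·0.484) = 1.418/1.452056 = 0.97655c.
That velocity, transformed to the rest frame of Earth: (0.97655+0.444)/(1+0.97655·0.444) = 1.42055/1.4335882 = 0.99091c.

0.9909c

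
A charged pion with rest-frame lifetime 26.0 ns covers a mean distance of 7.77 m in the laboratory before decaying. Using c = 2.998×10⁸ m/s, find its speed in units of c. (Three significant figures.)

0.706c

Lab distance = (lab lifetime)·v = γτ·βc, so βγ = d/(cτ) = 7.770/(2.998×10⁸ × 2.600×10^-8) = 0.99682.
With βγ = 0.99682: γ² = 1 + (βγ)² = 1.99365, and β = (βγ)/γ = 0.99682/1.41197 = 0.706.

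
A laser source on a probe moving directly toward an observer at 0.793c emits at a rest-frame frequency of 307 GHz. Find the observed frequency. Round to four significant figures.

Relativistic Doppler (source moving toward): f_obs = f_src · √((1+β)/(1−β)).
With β = 0.793: factor = √(1.793/0.207) = 2.9431.
f_obs = 307 × 2.9431 = 903.5 GHz.

903.5 GHz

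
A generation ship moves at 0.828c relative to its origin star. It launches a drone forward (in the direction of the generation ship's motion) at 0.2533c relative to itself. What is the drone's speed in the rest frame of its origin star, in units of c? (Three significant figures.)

0.894c

In units of c, u = (u' + v)/(1 + u'v) with u' = 0.2533 and v = 0.828.
Numerator: 0.2533 + 0.828 = 1.0813. Denominator: 1 + (0.2533)(0.828) = 1.2097324.
u = 1.0813/1.2097324 = 0.89383, so the speed is 0.894c.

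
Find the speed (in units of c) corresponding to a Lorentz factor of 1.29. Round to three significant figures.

0.632c

β = √(1 − 1/γ²) = √(1 − 1/1.6641) = √0.399075 = 0.632.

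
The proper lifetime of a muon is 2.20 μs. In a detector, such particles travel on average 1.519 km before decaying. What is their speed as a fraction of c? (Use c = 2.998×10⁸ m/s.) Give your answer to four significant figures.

d = βγcτ ⇒ βγ = d/(cτ) = 1519 m / (659.56 m) = 2.3031.
β = (βγ)/√(1+(βγ)²) = 2.3031/√6.30427 = 0.9173.

0.9173c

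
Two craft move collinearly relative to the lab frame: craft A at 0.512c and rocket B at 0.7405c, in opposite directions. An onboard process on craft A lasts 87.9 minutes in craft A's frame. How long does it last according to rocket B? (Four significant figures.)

210.0 minutes

The velocity of craft A relative to rocket B is (0.512 + 0.7405)c / (1 + 0.512×0.7405) = 0.90818c; relative speed 0.90818c.
γ for this relative speed: γ = 1/√(1 − 0.824791) = 2.389.
The clock on craft A records proper time, so rocket B measures Δt = γΔτ = 2.389 × 87.9 = 210.0 minutes.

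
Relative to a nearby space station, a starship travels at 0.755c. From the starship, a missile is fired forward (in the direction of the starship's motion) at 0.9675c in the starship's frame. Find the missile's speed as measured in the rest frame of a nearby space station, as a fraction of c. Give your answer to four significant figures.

0.9954c

Relativistic velocity addition: u = (u' + v)/(1 + u'v/c²), with u' = 0.9675c and v = 0.755c.
Numerator: 0.9675 + 0.755 = 1.7225. Denominator: 1 + (0.9675)(0.755) = 1.7304625.
u = 1.7225/1.7304625 = 0.9954, so the speed is 0.9954c.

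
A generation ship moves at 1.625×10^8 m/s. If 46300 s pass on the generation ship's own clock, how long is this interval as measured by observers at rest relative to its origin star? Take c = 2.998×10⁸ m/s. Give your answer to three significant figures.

55100 s

β = v/c = (1.625×10^8 m/s)/(2.998×10⁸ m/s) = 0.542028.
γ = 1/√(1 − β²) = 1/√(1 − 0.2937944) = 1/√0.7062056 = 1/0.84036 = 1.19.
Time dilation: Δt = γ·Δτ = 1.19 × 46300 = 55100 s.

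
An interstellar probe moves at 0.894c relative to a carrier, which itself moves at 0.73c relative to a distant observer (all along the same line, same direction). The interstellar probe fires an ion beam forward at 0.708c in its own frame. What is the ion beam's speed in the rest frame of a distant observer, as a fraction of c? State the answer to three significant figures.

First combine the ion beam and interstellar probe (S''→S'): u₁ = (0.708 + 0.894)/(1 + 0.708×0.894) = 1.602/1.632952 = 0.98105.
Then combine with the carrier (S'→S): u = (0.98105 + 0.73)/(1 + 0.98105×0.73) = 1.71105/1.7161665 = 0.99702.

0.997c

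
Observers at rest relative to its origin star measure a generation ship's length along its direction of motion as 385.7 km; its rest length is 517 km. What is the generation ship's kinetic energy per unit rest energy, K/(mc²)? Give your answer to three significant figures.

From L = L₀/γ: γ = 517/385.7 = 1.34042.
K/(mc²) = γ − 1 = 1.34042 − 1 = 0.340.

0.340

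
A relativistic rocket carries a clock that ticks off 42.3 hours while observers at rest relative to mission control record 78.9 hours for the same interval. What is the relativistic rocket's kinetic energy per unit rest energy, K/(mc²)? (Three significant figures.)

From Δt = γΔτ: γ = 78.9/42.3 = 1.86525.
Since K = (γ−1)mc², K/(mc²) = 1.86525 − 1 = 0.865.

0.865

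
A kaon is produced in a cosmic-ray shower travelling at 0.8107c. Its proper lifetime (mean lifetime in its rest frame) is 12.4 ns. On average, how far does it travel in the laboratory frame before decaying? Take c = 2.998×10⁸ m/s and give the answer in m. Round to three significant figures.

5.15 m

γ = 1/√(1 − β²) = 1/√(1 − 0.65723449) = 1/√0.34276551 = 1/0.585462 = 1.7081.
Lab-frame lifetime: Δt = γτ = 1.7081 × 12.4 ns = 21.18 ns.
Distance: d = vΔt = 0.8107 × 2.998×10⁸ m/s × 2.1180×10^-8 s = 5.15 m.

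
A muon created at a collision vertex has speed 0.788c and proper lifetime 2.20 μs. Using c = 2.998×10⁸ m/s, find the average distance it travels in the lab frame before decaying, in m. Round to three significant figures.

With β = 0.788, γ = 1/√(1 − 0.788²) = 1/√0.379056 = 1.6242.
Lab-frame lifetime: Δt = γτ = 1.6242 × 2.20 μs = 3.5732 μs.
Distance: d = vΔt = 0.788 × 2.998×10⁸ m/s × 3.5732×10^-6 s = 844 m.

844 m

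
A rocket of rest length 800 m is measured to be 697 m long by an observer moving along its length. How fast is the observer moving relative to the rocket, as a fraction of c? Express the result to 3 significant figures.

Length contraction gives γ = L₀/L = 800/697 = 1.1478.
β = √(1 − 1/γ²) = √0.240955 = 0.491.

0.491c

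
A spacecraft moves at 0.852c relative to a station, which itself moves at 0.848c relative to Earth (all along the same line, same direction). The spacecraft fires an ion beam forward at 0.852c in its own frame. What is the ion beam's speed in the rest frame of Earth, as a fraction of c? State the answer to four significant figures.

0.9990c

First combine the ion beam and spacecraft (S''→S'): u₁ = (0.852 + 0.852)/(1 + 0.852×0.852) = 1.704/1.725904 = 0.98731.
Then combine with the station (S'→S): u = (0.98731 + 0.848)/(1 + 0.98731×0.848) = 1.83531/1.83723888 = 0.99895.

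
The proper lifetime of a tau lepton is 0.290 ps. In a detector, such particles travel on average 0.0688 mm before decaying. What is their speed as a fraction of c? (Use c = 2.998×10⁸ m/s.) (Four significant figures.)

0.6205c

d = βγcτ ⇒ βγ = d/(cτ) = 6.880×10^-5 m / (8.6942×10^-5 m) = 0.79133.
β = (βγ)/√(1+(βγ)²) = 0.79133/√1.626203 = 0.6205.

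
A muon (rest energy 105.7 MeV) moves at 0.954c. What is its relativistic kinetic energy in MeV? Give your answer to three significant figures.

247 MeV

With β = 0.954, γ = 1/√(1 − 0.954²) = 1/√0.089884 = 3.3355.
Kinetic energy: K = (γ − 1)mc² = (3.3355 − 1) × 105.7 MeV = 2.3355 × 105.7 = 247 MeV.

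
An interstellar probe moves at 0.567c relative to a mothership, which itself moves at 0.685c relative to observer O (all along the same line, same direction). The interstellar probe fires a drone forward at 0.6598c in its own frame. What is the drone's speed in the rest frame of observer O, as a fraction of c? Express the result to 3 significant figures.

0.979c

Apply u = (u'+v)/(1+u'v) twice. Drone in the mothership frame: (0.6598+0.567)/(1+0.6598·0.567) = 1.2268/1.3741066 = 0.8928c.
That velocity, transformed to the rest frame of observer O: (0.8928+0.685)/(1+0.8928·0.685) = 1.5778/1.611568 = 0.97905c.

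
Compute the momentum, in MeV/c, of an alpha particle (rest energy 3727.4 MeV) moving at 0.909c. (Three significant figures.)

8130 MeV/c

Lorentz factor: γ = (1 − 0.826281)^(−1/2) = 2.3993.
Momentum: p = γβ·mc = 2.3993 × 0.909 × 3727.4 MeV/c = 8130 MeV/c.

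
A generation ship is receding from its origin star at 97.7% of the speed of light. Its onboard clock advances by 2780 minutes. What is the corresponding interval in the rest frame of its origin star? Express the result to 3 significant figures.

With β = 0.977, γ = 1/√(1 − 0.977²) = 1/√0.045471 = 4.6896.
The onboard clock measures proper time, so the interval in the rest frame of its origin star is dilated: Δt = γ·Δτ = 4.6896 × 2780 minutes = 13000 minutes.

13000 minutes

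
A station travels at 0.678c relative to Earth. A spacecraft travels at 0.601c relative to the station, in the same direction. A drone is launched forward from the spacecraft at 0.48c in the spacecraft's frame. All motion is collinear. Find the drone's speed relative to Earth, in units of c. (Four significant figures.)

Apply u = (u'+v)/(1+u'v) twice. Drone in the station frame: (0.48+0.601)/(1+0.48·0.601) = 1.081/1.28848 = 0.83897c.
That velocity, transformed to the rest frame of Earth: (0.83897+0.678)/(1+0.83897·0.678) = 1.51697/1.56882166 = 0.96695c.

0.9669c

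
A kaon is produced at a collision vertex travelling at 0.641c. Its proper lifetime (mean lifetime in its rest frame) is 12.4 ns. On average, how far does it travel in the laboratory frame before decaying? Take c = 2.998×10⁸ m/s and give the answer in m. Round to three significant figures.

3.10 m

With β = 0.641, γ = 1/√(1 − 0.641²) = 1/√0.589119 = 1.3029.
Lab-frame lifetime: Δt = γτ = 1.3029 × 12.4 ns = 16.156 ns.
Distance: d = vΔt = 0.641 × 2.998×10⁸ m/s × 1.6156×10^-8 s = 3.10 m.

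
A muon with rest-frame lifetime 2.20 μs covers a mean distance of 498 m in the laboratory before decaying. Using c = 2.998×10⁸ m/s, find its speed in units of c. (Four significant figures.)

0.6026c

Let x = d/(cτ) = 498.0 m / (2.998×10⁸ m/s × 2.200×10^-6 s) = 0.75505. Since d = βγcτ, x = βγ = β/√(1−β²).
Solving: β² = x²/(1+x²) = 0.570101/1.570101 = 0.363098, so β = 0.6026.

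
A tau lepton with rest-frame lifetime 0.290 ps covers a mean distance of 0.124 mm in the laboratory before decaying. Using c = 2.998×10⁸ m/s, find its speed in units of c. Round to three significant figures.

0.819c

Lab distance = (lab lifetime)·v = γτ·βc, so βγ = d/(cτ) = 1.240×10^-4/(2.998×10⁸ × 2.900×10^-13) = 1.4262.
With βγ = 1.4262: γ² = 1 + (βγ)² = 3.03405, and β = (βγ)/γ = 1.4262/1.74185 = 0.819.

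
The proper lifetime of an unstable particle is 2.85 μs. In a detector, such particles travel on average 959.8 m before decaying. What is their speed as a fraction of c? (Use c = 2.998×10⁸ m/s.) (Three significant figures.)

0.747c

Lab distance = (lab lifetime)·v = γτ·βc, so βγ = d/(cτ) = 959.8/(2.998×10⁸ × 2.850×10^-6) = 1.1233.
With βγ = 1.1233: γ² = 1 + (βγ)² = 2.2618, and β = (βγ)/γ = 1.1233/1.50393 = 0.747.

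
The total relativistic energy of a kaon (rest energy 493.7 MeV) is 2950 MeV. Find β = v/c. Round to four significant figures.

0.9859

γ = E/(mc²) = 2950/493.7 = 5.9753.
β = √(1 − 1/γ²) = √(1 − 0.0280079) = √0.9719921 = 0.9859.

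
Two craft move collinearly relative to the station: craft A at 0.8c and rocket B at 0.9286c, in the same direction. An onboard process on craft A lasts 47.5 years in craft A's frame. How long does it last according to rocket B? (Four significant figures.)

54.85 years

Transform craft A's velocity into rocket B's frame: (0.8 − 0.9286)/(1 − 0.8·0.9286) = −0.1286/0.25712, so the relative speed is 0.50016c.
γ for this relative speed: γ = 1/√(1 − 0.25016) = 1.1548.
Craft A's interval is proper; time dilation gives Δt_B = γΔτ = 1.1548 × 47.5 years = 54.85 years.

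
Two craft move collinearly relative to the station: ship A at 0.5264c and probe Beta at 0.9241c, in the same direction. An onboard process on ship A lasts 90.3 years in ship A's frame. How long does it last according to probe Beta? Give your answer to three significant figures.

Transform ship A's velocity into probe Beta's frame: (0.5264 − 0.9241)/(1 − 0.5264·0.9241) = −0.3977/0.51355376, so the relative speed is 0.77441c.
γ for this relative speed: γ = 1/√(1 − 0.599711) = 1.5806.
Ship A's interval is proper; time dilation gives Δt_B = γΔτ = 1.5806 × 90.3 years = 143 years.

143 years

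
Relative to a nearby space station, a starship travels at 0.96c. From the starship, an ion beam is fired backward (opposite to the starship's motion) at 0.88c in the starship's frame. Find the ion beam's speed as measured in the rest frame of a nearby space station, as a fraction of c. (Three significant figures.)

Relativistic velocity addition: u = (u' + v)/(1 + u'v/c²), with u' = −0.88c and v = 0.96c.
Numerator: −0.88 + 0.96 = 0.08. Denominator: 1 + (−0.88)(0.96) = 0.1552.
u = 0.08/0.1552 = 0.51546, so the speed is 0.515c.

0.515c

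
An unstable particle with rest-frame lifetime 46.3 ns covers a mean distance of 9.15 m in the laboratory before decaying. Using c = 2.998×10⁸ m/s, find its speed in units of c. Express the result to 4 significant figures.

d = βγcτ ⇒ βγ = d/(cτ) = 9.150 m / (13.88074 m) = 0.65919.
β = (βγ)/√(1+(βγ)²) = 0.65919/√1.434531 = 0.5504.

0.5504c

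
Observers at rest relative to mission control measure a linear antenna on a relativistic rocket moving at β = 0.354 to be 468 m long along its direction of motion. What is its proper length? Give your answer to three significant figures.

γ = 1/√(1 − β²) = 1/√(1 − 0.125316) = 1/√0.874684 = 1/0.935245 = 1.0692.
Proper length: L₀ = γ·L = 1.0692 × 468 = 500 m.

500 m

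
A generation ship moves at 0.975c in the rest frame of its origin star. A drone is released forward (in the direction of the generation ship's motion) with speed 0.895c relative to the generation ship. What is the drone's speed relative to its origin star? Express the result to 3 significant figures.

In units of c, u = (u' + v)/(1 + u'v) with u' = 0.895 and v = 0.975.
Numerator: 0.895 + 0.975 = 1.87. Denominator: 1 + (0.895)(0.975) = 1.872625.
u = 1.87/1.872625 = 0.9986, so the speed is 0.999c.

0.999c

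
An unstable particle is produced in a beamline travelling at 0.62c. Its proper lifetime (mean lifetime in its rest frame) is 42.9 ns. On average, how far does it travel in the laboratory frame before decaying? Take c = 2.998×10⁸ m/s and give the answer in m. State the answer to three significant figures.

10.2 m

γ = 1/√(1 − β²) = 1/√(1 − 0.3844) = 1/√0.6156 = 1/0.784602 = 1.2745.
Lab-frame lifetime: Δt = γτ = 1.2745 × 42.9 ns = 54.676 ns.
Distance: d = vΔt = 0.62 × 2.998×10⁸ m/s × 5.4676×10^-8 s = 10.2 m.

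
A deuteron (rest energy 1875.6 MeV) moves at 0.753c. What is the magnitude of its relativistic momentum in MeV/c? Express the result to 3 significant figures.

2150 MeV/c

γ = 1/√(1 − β²) = 1/√(1 − 0.567009) = 1/√0.432991 = 1/0.658021 = 1.5197.
Momentum: p = γβ·mc = 1.5197 × 0.753 × 1875.6 MeV/c = 2150 MeV/c.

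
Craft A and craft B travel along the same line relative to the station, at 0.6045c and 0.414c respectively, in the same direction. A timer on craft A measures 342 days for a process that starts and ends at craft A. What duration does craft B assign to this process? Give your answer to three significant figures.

Speed of craft A in craft B's frame: u = (v_A − v_B)/(1 − v_A v_B/c²) = (0.6045 − 0.414)/(1 − 0.6045×0.414) = 0.1905/0.749737 = 0.25409; |u| = 0.25409c.
γ for this relative speed: γ = 1/√(1 − 0.0645617) = 1.0339.
Craft A's interval is proper; time dilation gives Δt_B = γΔτ = 1.0339 × 342 days = 354 days.

354 days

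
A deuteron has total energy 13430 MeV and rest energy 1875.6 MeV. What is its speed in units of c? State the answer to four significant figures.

γ = E/(mc²) = 13430/1875.6 = 7.1604.
β = √(1 − 1/γ²) = √(1 − 0.0195041) = √0.9804959 = 0.9902.

0.9902c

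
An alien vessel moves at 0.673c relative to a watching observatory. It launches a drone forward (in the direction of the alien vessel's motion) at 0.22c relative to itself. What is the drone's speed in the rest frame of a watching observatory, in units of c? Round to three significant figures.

0.778c

In units of c, u = (u' + v)/(1 + u'v) with u' = 0.22 and v = 0.673.
Numerator: 0.22 + 0.673 = 0.893. Denominator: 1 + (0.22)(0.673) = 1.14806.
u = 0.893/1.14806 = 0.77783, so the speed is 0.778c.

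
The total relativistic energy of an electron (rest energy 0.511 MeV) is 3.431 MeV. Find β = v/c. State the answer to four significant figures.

γ = E/(mc²) = 3.431/0.511 = 6.7143.
β = √(1 − 1/γ²) = √(1 − 0.0221819) = √0.9778181 = 0.9888.

0.9888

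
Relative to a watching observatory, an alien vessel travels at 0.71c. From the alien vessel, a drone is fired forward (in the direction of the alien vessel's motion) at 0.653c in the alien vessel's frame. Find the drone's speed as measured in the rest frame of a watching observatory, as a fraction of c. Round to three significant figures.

In units of c, u = (u' + v)/(1 + u'v) with u' = 0.653 and v = 0.71.
Numerator: 0.653 + 0.71 = 1.363. Denominator: 1 + (0.653)(0.71) = 1.46363.
u = 1.363/1.46363 = 0.93125, so the speed is 0.931c.

0.931c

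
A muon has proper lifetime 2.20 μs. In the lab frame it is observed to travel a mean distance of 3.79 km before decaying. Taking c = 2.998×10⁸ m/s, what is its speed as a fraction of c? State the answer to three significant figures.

d = βγcτ ⇒ βγ = d/(cτ) = 3790 m / (659.56 m) = 5.7463.
β = (βγ)/√(1+(βγ)²) = 5.7463/√34.02 = 0.985.

0.985c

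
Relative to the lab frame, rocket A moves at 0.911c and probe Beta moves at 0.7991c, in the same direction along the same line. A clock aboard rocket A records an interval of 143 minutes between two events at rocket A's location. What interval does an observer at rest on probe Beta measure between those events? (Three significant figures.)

157 minutes

Transform rocket A's velocity into probe Beta's frame: (0.911 − 0.7991)/(1 − 0.911·0.7991) = 0.1119/0.2720199, so the relative speed is 0.41137c.
At |u| = 0.41137c, γ = (1 − 0.169225)^(−1/2) = 1.0971.
The clock on rocket A records proper time, so probe Beta measures Δt = γΔτ = 1.0971 × 143 = 157 minutes.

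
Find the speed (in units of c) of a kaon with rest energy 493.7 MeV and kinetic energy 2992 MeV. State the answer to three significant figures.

K = (γ−1)mc², so γ = 1 + 2992/493.7 = 7.0604.
Then v/c = √(1 − γ⁻²) = √(1 − 0.0200605) = √0.9799395 = 0.990.

0.990c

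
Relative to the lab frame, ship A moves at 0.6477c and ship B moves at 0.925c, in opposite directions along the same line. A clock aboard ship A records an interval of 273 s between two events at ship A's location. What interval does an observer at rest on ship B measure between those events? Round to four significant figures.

1508 s

Speed of ship A in ship B's frame: u = (v_A + v_B)/(1 + v_A v_B/c²) = (0.6477 + 0.925)/(1 + 0.6477×0.925) = 1.5727/1.5991225 = 0.98348; |u| = 0.98348c.
At |u| = 0.98348c, γ = (1 − 0.967233)^(−1/2) = 5.5244.
Ship A's interval is proper; time dilation gives Δt_B = γΔτ = 5.5244 × 273 s = 1508 s.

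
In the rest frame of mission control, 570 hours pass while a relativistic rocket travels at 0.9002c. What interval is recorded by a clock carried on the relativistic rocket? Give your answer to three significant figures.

248 hours

With β = 0.9002, γ = 1/√(1 − 0.9002²) = 1/√0.18963996 = 2.2963.
The relativistic rocket's clock runs slow as seen from mission control, so Δτ = Δt/γ = 570/2.2963 = 248 hours.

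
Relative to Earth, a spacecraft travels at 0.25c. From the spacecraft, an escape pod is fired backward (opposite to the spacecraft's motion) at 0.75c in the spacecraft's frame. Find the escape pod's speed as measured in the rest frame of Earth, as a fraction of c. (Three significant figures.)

0.615c

Relativistic velocity addition: u = (u' + v)/(1 + u'v/c²), with u' = −0.75c and v = 0.25c.
Numerator: −0.75 + 0.25 = −0.5. Denominator: 1 + (−0.75)(0.25) = 0.8125.
u = −0.5/0.8125 = −0.61538, so the speed is 0.615c.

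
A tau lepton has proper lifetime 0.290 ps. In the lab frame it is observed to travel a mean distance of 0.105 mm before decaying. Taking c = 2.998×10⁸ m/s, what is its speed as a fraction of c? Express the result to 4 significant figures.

0.7702c

Let x = d/(cτ) = 1.050×10^-4 m / (2.998×10⁸ m/s × 2.900×10^-13 s) = 1.2077. Since d = βγcτ, x = βγ = β/√(1−β²).
Solving: β² = x²/(1+x²) = 1.45854/2.45854 = 0.593255, so β = 0.7702.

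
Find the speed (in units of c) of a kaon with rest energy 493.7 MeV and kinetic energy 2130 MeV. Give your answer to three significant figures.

0.982c

K = (γ−1)mc², so γ = 1 + 2130/493.7 = 5.3144.
Then v/c = √(1 − γ⁻²) = √(1 − 0.0354072) = √0.9645928 = 0.982.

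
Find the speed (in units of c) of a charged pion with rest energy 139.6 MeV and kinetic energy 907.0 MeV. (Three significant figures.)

K = (γ−1)mc², so γ = 1 + 907.0/139.6 = 7.4971.
Then v/c = √(1 − γ⁻²) = √(1 − 0.0177915) = √0.9822085 = 0.991.

0.991c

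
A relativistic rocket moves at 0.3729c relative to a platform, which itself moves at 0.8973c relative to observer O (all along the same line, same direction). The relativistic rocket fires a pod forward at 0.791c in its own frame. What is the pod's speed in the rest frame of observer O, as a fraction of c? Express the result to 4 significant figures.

0.9942c

Compose velocities in two stages. Stage 1 (into S'): u₁ = (0.791+0.3729)/(1+0.791×0.3729) = 0.89879.
Stage 2 (into S): u = (0.89879+0.8973)/(1+0.89879×0.8973) = 0.99425, so the speed is 0.9942c.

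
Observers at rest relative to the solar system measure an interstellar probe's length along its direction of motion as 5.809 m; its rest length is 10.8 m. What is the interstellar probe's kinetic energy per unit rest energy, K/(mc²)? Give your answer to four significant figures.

0.8592

From L = L₀/γ: γ = 10.8/5.809 = 1.85918.
Since K = (γ−1)mc², K/(mc²) = 1.85918 − 1 = 0.8592.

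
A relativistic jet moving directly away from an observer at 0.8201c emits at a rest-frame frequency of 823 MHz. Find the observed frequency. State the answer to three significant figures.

259 MHz

Relativistic Doppler (source moving away): f_obs = f_src · √((1−β)/(1+β)).
With β = 0.8201: factor = √(0.1799/1.8201) = 0.31439.
f_obs = 823 × 0.31439 = 259 MHz.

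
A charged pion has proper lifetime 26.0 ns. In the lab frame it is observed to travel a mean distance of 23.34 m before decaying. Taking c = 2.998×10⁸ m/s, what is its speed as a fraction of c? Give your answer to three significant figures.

0.949c

Lab distance = (lab lifetime)·v = γτ·βc, so βγ = d/(cτ) = 23.34/(2.998×10⁸ × 2.600×10^-8) = 2.9943.
With βγ = 2.9943: γ² = 1 + (βγ)² = 9.96583, and β = (βγ)/γ = 2.9943/3.15687 = 0.949.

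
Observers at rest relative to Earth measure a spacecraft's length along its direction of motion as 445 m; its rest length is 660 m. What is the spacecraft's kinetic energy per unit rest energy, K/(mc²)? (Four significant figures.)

Length contraction gives γ = L₀/L = 660/445 = 1.48315.
Since K = (γ−1)mc², K/(mc²) = 1.48315 − 1 = 0.4831.

0.4831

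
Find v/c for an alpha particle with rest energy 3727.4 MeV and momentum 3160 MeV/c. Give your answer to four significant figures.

βγ = pc/(mc²) = 3160/3727.4 = 0.84778.
Since γ² = 1 + (βγ)² = 1.718731, γ = √1.718731 = 1.311, and β = (βγ)/γ = 0.84778/1.311 = 0.6467.

0.6467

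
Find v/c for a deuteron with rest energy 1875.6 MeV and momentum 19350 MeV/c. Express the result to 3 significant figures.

βγ = pc/(mc²) = 19350/1875.6 = 10.317.
Since γ² = 1 + (βγ)² = 107.44, γ = √107.44 = 10.3653, and β = (βγ)/γ = 10.317/10.3653 = 0.995.

0.995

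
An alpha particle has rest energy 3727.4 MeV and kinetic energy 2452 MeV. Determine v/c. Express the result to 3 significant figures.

0.798

γ = 1 + K/(mc²) = 1 + 2452/3727.4 = 1.6578.
β = √(1 − 1/γ²) = √(1 − 0.363861) = √0.636139 = 0.798.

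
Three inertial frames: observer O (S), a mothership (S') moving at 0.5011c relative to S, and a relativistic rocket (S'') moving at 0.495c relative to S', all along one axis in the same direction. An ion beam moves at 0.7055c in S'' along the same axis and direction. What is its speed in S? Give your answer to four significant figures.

0.9620c

Apply u = (u'+v)/(1+u'v) twice. Ion beam in the mothership frame: (0.7055+0.495)/(1+0.7055·0.495) = 1.2005/1.3492225 = 0.88977c.
That velocity, transformed to the rest frame of observer O: (0.88977+0.5011)/(1+0.88977·0.5011) = 1.39087/1.445863747 = 0.96196c.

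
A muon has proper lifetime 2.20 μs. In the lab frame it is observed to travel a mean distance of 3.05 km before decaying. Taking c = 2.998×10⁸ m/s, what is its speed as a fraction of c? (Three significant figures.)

0.977c

Lab distance = (lab lifetime)·v = γτ·βc, so βγ = d/(cτ) = 3050/(2.998×10⁸ × 2.200×10^-6) = 4.6243.
With βγ = 4.6243: γ² = 1 + (βγ)² = 22.3842, and β = (βγ)/γ = 4.6243/4.73119 = 0.977.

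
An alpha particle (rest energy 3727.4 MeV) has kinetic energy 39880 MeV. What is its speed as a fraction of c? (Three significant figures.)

0.996c

K = (γ−1)mc², so γ = 1 + 39880/3727.4 = 11.699.
Then v/c = √(1 − γ⁻²) = √(1 − 0.00730638) = √0.99269362 = 0.996.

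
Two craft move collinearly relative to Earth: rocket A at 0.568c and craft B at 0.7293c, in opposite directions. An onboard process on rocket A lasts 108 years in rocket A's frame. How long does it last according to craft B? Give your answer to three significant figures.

The velocity of rocket A relative to craft B is (0.568 + 0.7293)c / (1 + 0.568×0.7293) = 0.91731c; relative speed 0.91731c.
γ for this relative speed: γ = 1/√(1 − 0.841458) = 2.5115.
Rocket A's interval is proper; time dilation gives Δt_B = γΔτ = 2.5115 × 108 years = 271 years.

271 years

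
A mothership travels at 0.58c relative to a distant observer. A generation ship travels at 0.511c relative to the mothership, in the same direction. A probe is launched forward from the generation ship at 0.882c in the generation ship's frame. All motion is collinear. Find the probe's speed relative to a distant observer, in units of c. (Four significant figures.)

0.9893c

Apply u = (u'+v)/(1+u'v) twice. Probe in the mothership frame: (0.882+0.511)/(1+0.882·0.511) = 1.393/1.450702 = 0.96022c.
That velocity, transformed to the rest frame of a distant observer: (0.96022+0.58)/(1+0.96022·0.58) = 1.54022/1.5569276 = 0.98927c.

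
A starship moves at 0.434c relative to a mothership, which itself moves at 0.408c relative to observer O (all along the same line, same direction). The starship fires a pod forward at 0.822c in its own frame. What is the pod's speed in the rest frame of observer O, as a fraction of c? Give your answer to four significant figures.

Compose velocities in two stages. Stage 1 (into S'): u₁ = (0.822+0.434)/(1+0.822×0.434) = 0.92574.
Stage 2 (into S): u = (0.92574+0.408)/(1+0.92574×0.408) = 0.96809, so the speed is 0.9681c.

0.9681c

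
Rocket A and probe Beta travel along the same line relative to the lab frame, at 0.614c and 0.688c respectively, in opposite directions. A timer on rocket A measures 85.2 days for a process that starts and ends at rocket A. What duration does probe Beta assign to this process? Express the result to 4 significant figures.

211.6 days

Speed of rocket A in probe Beta's frame: u = (v_A + v_B)/(1 + v_A v_B/c²) = (0.614 + 0.688)/(1 + 0.614×0.688) = 1.302/1.422432 = 0.91533; |u| = 0.91533c.
At |u| = 0.91533c, γ = (1 − 0.837829)^(−1/2) = 2.4832.
Rocket A's interval is proper; time dilation gives Δt_B = γΔτ = 2.4832 × 85.2 days = 211.6 days.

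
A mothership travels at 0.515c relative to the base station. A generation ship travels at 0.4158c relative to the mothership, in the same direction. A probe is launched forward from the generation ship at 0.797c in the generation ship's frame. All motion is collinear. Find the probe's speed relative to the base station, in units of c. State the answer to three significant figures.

Apply u = (u'+v)/(1+u'v) twice. Probe in the mothership frame: (0.797+0.4158)/(1+0.797·0.4158) = 1.2128/1.3313926 = 0.91093c.
That velocity, transformed to the rest frame of the base station: (0.91093+0.515)/(1+0.91093·0.515) = 1.42593/1.46912895 = 0.9706c.

0.971c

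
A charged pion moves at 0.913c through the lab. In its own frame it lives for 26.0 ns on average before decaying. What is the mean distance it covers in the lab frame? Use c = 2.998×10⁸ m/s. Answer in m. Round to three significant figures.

17.4 m

γ = 1/√(1 − β²) = 1/√(1 − 0.833569) = 1/√0.166431 = 1/0.40796 = 2.4512.
Lab-frame lifetime: Δt = γτ = 2.4512 × 26.0 ns = 63.731 ns.
Distance: d = vΔt = 0.913 × 2.998×10⁸ m/s × 6.3731×10^-8 s = 17.4 m.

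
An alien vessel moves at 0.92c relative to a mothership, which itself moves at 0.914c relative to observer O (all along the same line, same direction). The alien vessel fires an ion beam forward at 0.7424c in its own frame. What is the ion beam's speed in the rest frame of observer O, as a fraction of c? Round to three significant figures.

Compose velocities in two stages. Stage 1 (into S'): u₁ = (0.7424+0.92)/(1+0.7424×0.92) = 0.98776.
Stage 2 (into S): u = (0.98776+0.914)/(1+0.98776×0.914) = 0.99945, so the speed is 0.999c.

0.999c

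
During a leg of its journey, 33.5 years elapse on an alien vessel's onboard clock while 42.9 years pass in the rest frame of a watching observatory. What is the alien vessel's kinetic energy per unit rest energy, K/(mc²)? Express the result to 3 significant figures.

0.281

The time-dilation ratio gives γ = 42.9/33.5 = 1.2806.
K/(mc²) = γ − 1 = 1.2806 − 1 = 0.281.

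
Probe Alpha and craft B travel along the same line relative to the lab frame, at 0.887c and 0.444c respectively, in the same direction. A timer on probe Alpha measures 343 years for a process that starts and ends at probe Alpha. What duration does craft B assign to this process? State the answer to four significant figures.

Speed of probe Alpha in craft B's frame: u = (v_A − v_B)/(1 − v_A v_B/c²) = (0.887 − 0.444)/(1 − 0.887×0.444) = 0.443/0.606172 = 0.73082; |u| = 0.73082c.
γ for this relative speed: γ = 1/√(1 − 0.534098) = 1.4651.
Probe Alpha's interval is proper; time dilation gives Δt_B = γΔτ = 1.4651 × 343 years = 502.5 years.

502.5 years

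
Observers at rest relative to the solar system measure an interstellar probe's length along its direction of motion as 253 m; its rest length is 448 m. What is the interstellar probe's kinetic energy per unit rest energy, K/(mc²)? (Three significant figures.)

From L = L₀/γ: γ = 448/253 = 1.77075.
Since K = (γ−1)mc², K/(mc²) = 1.77075 − 1 = 0.771.

0.771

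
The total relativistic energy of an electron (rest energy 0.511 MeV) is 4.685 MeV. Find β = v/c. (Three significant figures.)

Total energy E = γmc² gives γ = 4.685/0.511 = 9.1683.
Hence β = √(1 − 1/γ²) = √(1 − 0.0118966) = √0.9881034 = 0.994.

0.994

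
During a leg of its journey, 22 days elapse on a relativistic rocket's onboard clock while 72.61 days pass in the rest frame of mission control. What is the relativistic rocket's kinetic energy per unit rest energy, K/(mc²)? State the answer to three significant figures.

2.30

γ = Δt/Δτ = 72.61/22 = 3.30045.
K/(mc²) = γ − 1 = 3.30045 − 1 = 2.30.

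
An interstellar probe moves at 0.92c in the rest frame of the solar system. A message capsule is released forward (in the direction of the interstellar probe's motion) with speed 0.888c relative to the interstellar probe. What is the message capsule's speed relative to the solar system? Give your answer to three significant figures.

Relativistic velocity addition: u = (u' + v)/(1 + u'v/c²), with u' = 0.888c and v = 0.92c.
Numerator: 0.888 + 0.92 = 1.808. Denominator: 1 + (0.888)(0.92) = 1.81696.
u = 1.808/1.81696 = 0.99507, so the speed is 0.995c.

0.995c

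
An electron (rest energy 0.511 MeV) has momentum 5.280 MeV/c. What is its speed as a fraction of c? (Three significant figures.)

βγ = pc/(mc²) = 5.280/0.511 = 10.333.
Since γ² = 1 + (βγ)² = 107.771, γ = √107.771 = 10.3813, and β = (βγ)/γ = 10.333/10.3813 = 0.995.

0.995c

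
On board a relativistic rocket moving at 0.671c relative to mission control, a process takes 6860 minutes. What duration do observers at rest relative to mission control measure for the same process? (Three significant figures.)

9250 minutes

γ = 1/√(1 − β²) = 1/√(1 − 0.450241) = 1/√0.549759 = 1/0.741457 = 1.3487.
The onboard clock measures proper time, so the interval in the rest frame of mission control is dilated: Δt = γ·Δτ = 1.3487 × 6860 minutes = 9250 minutes.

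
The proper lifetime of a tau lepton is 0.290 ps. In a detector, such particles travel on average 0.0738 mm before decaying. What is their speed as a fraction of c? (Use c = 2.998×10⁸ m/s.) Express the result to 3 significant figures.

0.647c

d = βγcτ ⇒ βγ = d/(cτ) = 7.380×10^-5 m / (8.6942×10^-5 m) = 0.84884.
β = (βγ)/√(1+(βγ)²) = 0.84884/√1.720529 = 0.647.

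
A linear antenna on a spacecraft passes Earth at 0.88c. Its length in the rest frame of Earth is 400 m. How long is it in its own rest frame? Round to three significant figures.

842 m

Lorentz factor: γ = (1 − 0.7744)^(−1/2) = 2.1054.
Proper length: L₀ = γ·L = 2.1054 × 400 = 842 m.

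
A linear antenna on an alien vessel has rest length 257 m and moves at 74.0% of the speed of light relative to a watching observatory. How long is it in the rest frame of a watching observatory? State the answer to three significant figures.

With β = 0.74, γ = 1/√(1 − 0.74²) = 1/√0.4524 = 1.4868.
Along the direction of motion the measured length is L₀/γ = 257/1.4868 = 173 m.

173 m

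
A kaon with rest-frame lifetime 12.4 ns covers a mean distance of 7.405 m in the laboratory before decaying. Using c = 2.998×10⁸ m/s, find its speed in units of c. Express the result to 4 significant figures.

0.8937c

d = βγcτ ⇒ βγ = d/(cτ) = 7.405 m / (3.71752 m) = 1.9919.
β = (βγ)/√(1+(βγ)²) = 1.9919/√4.96767 = 0.8937.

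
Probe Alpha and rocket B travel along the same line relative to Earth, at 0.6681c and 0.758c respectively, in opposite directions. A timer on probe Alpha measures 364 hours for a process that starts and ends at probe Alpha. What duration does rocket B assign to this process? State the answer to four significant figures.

Speed of probe Alpha in rocket B's frame: u = (v_A + v_B)/(1 + v_A v_B/c²) = (0.6681 + 0.758)/(1 + 0.6681×0.758) = 1.4261/1.5064198 = 0.94668; |u| = 0.94668c.
At |u| = 0.94668c, γ = (1 − 0.896203)^(−1/2) = 3.1039.
The clock on probe Alpha records proper time, so rocket B measures Δt = γΔτ = 3.1039 × 364 = 1130 hours.

1130 hours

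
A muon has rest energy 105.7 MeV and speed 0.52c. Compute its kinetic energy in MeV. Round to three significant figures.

18.0 MeV

With β = 0.52, γ = 1/√(1 − 0.52²) = 1/√0.7296 = 1.17073.
Kinetic energy: K = (γ − 1)mc² = (1.17073 − 1) × 105.7 MeV = 0.17073 × 105.7 = 18.0 MeV.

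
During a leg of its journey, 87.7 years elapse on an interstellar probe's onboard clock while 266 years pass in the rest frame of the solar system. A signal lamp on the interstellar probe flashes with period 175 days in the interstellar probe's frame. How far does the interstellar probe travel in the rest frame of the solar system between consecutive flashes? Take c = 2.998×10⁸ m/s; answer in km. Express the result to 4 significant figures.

1.298×10^13 km

From Δt = γΔτ: γ = 266/87.7 = 3.03307.
β = √(1 − 1/γ²) = 0.94409. Lab-frame period = γτ = 3.03307×175 days = 530.79 days. Distance = βc × γτ = 0.94409 × 2.998×10⁸ m/s × 45860256 s = 1.2980×10^16 m = 1.298×10^13 km.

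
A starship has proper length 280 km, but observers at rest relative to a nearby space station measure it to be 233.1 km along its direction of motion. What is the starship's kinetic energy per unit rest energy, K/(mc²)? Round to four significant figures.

γ = L₀/L = 280/233.1 = 1.2012.
Since K = (γ−1)mc², K/(mc²) = 1.2012 − 1 = 0.2012.

0.2012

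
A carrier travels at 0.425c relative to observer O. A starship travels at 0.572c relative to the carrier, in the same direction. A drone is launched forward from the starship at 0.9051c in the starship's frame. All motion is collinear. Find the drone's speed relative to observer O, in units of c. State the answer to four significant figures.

First combine the drone and starship (S''→S'): u₁ = (0.9051 + 0.572)/(1 + 0.9051×0.572) = 1.4771/1.5177172 = 0.97324.
Then combine with the carrier (S'→S): u = (0.97324 + 0.425)/(1 + 0.97324×0.425) = 1.39824/1.413627 = 0.98912.

0.9891c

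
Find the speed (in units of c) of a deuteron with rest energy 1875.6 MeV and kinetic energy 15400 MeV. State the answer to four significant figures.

0.9941c

K = (γ−1)mc², so γ = 1 + 15400/1875.6 = 9.2107.
Then v/c = √(1 − γ⁻²) = √(1 − 0.0117873) = √0.9882127 = 0.9941.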